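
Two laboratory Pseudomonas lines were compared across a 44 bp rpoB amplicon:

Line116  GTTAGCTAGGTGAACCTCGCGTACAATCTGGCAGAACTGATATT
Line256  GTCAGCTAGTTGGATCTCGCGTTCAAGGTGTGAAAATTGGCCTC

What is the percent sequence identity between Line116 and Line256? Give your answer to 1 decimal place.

Differing sites — 3:T/C; 10:G/T; 13:A/G; 15:C/T; 23:A/T; 27:T/G; 28:C/G; 31:G/T; 32:C/G; 34:G/A; 37:C/T; 40:A/G; 41:T/C; 42:A/C; 44:T/C.
29 of the 44 sites match, so the percent identity is 29/44 × 100 = 65.9%.

65.9%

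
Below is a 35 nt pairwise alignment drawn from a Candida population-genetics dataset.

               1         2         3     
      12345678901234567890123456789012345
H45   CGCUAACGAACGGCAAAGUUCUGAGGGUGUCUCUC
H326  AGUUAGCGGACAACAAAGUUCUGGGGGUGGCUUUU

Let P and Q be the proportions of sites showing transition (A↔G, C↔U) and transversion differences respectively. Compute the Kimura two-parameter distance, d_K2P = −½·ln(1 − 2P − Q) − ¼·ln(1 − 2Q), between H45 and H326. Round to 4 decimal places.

0.3914

Mismatches occur at site 1 (C↔A, transversion), site 3 (C↔U, transition), site 6 (A↔G, transition), site 9 (A↔G, transition), site 12 (G↔A, transition), site 13 (G↔A, transition), site 24 (A↔G, transition), site 30 (U↔G, transversion), site 33 (C↔U, transition), site 35 (C↔U, transition).
Of the 10 differences, 8 transitions and 2 transversions over 35 sites: P = 8/35 = 0.228571, Q = 2/35 = 0.057143.
d = −0.5·ln(0.485715) − 0.25·ln(0.885714) = −0.5·(-0.722133) − 0.25·(-0.121361) = 0.3914.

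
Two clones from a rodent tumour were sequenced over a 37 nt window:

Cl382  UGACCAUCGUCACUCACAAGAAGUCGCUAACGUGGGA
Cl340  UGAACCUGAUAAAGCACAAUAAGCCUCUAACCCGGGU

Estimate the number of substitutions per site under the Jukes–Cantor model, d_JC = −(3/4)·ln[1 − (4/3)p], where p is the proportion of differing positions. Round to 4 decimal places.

0.4740

The sequences differ at positions 4 (C/A), 6 (A/C), 8 (C/G), 9 (G/A), 11 (C/A), 13 (C/A), 14 (U/G), 20 (G/U), 24 (U/C), 26 (G/U), 32 (G/C), 33 (U/C), 37 (A/U).
p = 13/37 = 0.351351.
d = −0.75 · ln(1 − (4/3)·0.351351) = −0.75 · ln(0.531532) = −0.75 · (-0.631992) = 0.4740.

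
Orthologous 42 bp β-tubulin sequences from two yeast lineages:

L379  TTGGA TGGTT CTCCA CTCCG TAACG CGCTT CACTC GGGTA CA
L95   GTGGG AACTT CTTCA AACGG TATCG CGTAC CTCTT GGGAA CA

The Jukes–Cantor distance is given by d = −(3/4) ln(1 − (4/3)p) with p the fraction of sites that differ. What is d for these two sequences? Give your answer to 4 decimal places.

The sequences differ at positions 1 (T/G), 5 (A/G), 6 (T/A), 7 (G/A), 8 (G/C), 13 (C/T), 16 (C/A), 17 (T/A), 19 (C/G), 23 (A/T), 28 (C/T), 29 (T/A), 30 (T/C), 32 (A/T), 35 (C/T), 39 (T/A).
p = 16/42 = 0.380952.
d = −0.75 · ln(1 − (4/3)·0.380952) = −0.75 · ln(0.492064) = −0.75 · (-0.709146) = 0.5319.

0.5319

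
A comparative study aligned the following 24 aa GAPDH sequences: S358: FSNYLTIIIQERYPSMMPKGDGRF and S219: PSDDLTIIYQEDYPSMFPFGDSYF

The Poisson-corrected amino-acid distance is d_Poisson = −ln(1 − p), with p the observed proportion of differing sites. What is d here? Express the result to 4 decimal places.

0.4700

Differing sites — 1:F/P; 3:N/D; 4:Y/D; 9:I/Y; 12:R/D; 17:M/F; 19:K/F; 22:G/S; 23:R/Y.
p = 9/24 = 0.375000.
d = −ln(1 − 0.375000) = −ln(0.625000) = 0.4700.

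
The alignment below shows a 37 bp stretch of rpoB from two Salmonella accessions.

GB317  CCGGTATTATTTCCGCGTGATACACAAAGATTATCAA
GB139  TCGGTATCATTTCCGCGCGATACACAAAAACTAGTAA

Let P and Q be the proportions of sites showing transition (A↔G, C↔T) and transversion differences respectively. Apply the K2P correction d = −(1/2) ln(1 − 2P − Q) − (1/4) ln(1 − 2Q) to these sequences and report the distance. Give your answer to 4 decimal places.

0.2303

Differing sites — 1:C/T (Ti); 8:T/C (Ti); 18:T/C (Ti); 29:G/A (Ti); 31:T/C (Ti); 34:T/G (Tv); 35:C/T (Ti).
Of the 7 differences, 6 transitions and 1 transversion over 37 sites: P = 6/37 = 0.162162, Q = 1/37 = 0.027027.
d = −0.5·ln(0.648649) − 0.25·ln(0.945946) = −0.5·(-0.432864) − 0.25·(-0.055570) = 0.2303.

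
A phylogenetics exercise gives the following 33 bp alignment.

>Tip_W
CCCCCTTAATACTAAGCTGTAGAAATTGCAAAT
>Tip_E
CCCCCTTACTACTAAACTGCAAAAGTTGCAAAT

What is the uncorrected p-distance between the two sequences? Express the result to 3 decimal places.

Mismatches occur at site 9 (A↔C), site 16 (G↔A), site 20 (T↔C), site 22 (G↔A), site 25 (A↔G).
There are 5 differences over 33 sites, so p = 5/33 = 0.152.

0.152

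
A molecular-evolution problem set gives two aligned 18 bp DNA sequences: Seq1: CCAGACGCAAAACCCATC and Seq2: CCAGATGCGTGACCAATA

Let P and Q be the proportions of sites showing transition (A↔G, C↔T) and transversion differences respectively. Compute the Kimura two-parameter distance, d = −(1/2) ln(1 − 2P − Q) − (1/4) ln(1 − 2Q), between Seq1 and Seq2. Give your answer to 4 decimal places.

0.4479

Mismatches occur at site 6 (C/T, transition), site 9 (A/G, transition), site 10 (A/T, transversion), site 11 (A/G, transition), site 15 (C/A, transversion), site 18 (C/A, transversion).
Of the 6 differences, 3 transitions and 3 transversions over 18 sites: P = 3/18 = 0.166667, Q = 3/18 = 0.166667.
d = −0.5·ln(0.499999) − 0.25·ln(0.666666) = −0.5·(-0.693149) − 0.25·(-0.405466) = 0.4479.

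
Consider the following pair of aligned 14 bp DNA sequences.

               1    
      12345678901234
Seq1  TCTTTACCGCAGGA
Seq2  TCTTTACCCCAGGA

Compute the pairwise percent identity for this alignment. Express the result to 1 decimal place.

A single mismatch occurs at site 9 (G→C).
13 of the 14 sites match, so the percent identity is 13/14 × 100 = 92.9%.

92.9%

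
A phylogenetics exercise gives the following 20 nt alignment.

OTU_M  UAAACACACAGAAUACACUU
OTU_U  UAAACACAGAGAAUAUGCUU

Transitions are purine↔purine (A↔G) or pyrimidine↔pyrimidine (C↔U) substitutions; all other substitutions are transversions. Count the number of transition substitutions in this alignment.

Differing sites — 9:C/G (Tv); 16:C/U (Ti); 17:A/G (Ti).
Of the 3 differences, 2 transitions and 1 transversion, so the answer is 2.

2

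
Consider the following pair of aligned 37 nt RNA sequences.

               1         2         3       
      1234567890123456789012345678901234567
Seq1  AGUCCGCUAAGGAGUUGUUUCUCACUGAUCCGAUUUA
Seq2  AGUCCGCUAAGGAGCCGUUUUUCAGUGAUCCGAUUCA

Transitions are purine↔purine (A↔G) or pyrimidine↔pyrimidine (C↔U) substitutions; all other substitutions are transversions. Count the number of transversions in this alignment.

1

Differing sites — 15:U/C (Ti); 16:U/C (Ti); 21:C/U (Ti); 25:C/G (Tv); 36:U/C (Ti).
Of the 5 differences, 4 transitions and 1 transversion, so the answer is 1.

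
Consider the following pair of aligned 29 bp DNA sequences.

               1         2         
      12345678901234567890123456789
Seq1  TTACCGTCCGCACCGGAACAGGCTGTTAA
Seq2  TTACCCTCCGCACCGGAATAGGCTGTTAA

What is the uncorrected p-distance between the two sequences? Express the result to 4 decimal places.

0.0690

The sequences differ at positions 6 (G/C), 19 (C/T).
There are 2 differences over 29 sites, so p = 2/29 = 0.0690.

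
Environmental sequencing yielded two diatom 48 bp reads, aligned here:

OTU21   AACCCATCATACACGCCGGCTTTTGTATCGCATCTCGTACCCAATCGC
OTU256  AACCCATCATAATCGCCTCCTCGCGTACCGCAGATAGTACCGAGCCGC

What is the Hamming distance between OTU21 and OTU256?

14

The sequences differ at positions 12 (C/A), 13 (A/T), 18 (G/T), 19 (G/C), 22 (T/C), 23 (T/G), 24 (T/C), 28 (T/C), 33 (T/G), 34 (C/A), 36 (C/A), 42 (C/G), 44 (A/G), 45 (T/C).
That gives 14 mismatches out of 48 aligned sites, so the Hamming distance is 14.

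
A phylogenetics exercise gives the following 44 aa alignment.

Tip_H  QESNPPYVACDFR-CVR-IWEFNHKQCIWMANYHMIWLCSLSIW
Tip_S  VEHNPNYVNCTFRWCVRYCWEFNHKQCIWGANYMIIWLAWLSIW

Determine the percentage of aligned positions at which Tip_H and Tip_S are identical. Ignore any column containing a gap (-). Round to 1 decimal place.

Excluding the 2 gap columns leaves 42 comparable sites.
Mismatches occur at site 1 (Q↔V), site 3 (S↔H), site 6 (P↔N), site 9 (A↔N), site 11 (D↔T), site 19 (I↔C), site 30 (M↔G), site 34 (H↔M), site 35 (M↔I), site 39 (C↔A), site 40 (S↔W).
31 of the 42 comparable sites match, so the percent identity is 31/42 × 100 = 73.8%.

73.8%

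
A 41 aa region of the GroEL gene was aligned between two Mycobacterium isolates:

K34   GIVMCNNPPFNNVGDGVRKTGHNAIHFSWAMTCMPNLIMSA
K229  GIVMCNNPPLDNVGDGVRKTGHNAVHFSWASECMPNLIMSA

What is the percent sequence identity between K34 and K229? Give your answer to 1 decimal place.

87.8%

Differing sites — 10:F/L; 11:N/D; 25:I/V; 31:M/S; 32:T/E.
36 of the 41 sites match, so the percent identity is 36/41 × 100 = 87.8%.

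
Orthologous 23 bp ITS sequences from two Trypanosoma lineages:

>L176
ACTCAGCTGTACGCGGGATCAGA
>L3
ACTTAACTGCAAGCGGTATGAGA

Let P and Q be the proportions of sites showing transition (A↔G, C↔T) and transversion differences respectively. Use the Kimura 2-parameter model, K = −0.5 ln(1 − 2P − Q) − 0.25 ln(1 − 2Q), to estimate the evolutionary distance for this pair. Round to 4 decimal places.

0.3238

The sequences differ at positions 4 (C/T, transition), 6 (G/A, transition), 10 (T/C, transition), 12 (C/A, transversion), 17 (G/T, transversion), 20 (C/G, transversion).
Of the 6 differences, 3 transitions and 3 transversions over 23 sites: P = 3/23 = 0.130435, Q = 3/23 = 0.130435.
d = −0.5·ln(0.608695) − 0.25·ln(0.739130) = −0.5·(-0.496438) − 0.25·(-0.302281) = 0.3238.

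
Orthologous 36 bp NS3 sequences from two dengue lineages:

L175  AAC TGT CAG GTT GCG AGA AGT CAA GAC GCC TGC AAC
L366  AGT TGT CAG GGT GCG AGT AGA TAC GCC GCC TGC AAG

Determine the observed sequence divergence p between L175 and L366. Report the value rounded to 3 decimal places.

Mismatches occur at site 2 (A/G), site 3 (C/T), site 11 (T/G), site 18 (A/T), site 21 (T/A), site 22 (C/T), site 24 (A/C), site 26 (A/C), site 36 (C/G).
There are 9 differences over 36 sites, so p = 9/36 = 0.250.

0.250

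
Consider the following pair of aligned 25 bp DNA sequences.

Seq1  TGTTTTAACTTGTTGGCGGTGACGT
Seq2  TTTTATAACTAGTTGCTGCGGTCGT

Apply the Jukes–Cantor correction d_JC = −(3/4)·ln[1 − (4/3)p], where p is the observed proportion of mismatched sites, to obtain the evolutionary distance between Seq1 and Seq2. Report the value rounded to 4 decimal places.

Differing sites — 2:G/T; 5:T/A; 11:T/A; 16:G/C; 17:C/T; 19:G/C; 20:T/G; 22:A/T.
p = 8/25 = 0.320000.
d = −0.75 · ln(1 − (4/3)·0.320000) = −0.75 · ln(0.573333) = −0.75 · (-0.556289) = 0.4172.

0.4172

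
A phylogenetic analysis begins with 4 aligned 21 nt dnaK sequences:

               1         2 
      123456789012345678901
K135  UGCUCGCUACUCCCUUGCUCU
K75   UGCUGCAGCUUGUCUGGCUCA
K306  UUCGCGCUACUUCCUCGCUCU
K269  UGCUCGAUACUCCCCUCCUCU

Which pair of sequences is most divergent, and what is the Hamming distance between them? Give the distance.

Pairwise Hamming distances:
  K135 vs K75: 10
  K135 vs K306: 4
  K135 vs K269: 3
  K75 vs K306: 12
  K75 vs K269: 11
  K306 vs K269: 7
The largest is 12, between K75 and K306.

12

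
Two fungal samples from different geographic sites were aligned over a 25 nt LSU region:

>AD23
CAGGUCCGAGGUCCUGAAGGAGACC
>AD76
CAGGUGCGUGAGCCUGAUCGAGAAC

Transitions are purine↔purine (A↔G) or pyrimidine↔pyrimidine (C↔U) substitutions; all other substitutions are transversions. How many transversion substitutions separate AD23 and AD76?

Mismatches occur at site 6 (C↔G, transversion), site 9 (A↔U, transversion), site 11 (G↔A, transition), site 12 (U↔G, transversion), site 18 (A↔U, transversion), site 19 (G↔C, transversion), site 24 (C↔A, transversion).
Of the 7 differences, 1 transition and 6 transversions, so the answer is 6.

6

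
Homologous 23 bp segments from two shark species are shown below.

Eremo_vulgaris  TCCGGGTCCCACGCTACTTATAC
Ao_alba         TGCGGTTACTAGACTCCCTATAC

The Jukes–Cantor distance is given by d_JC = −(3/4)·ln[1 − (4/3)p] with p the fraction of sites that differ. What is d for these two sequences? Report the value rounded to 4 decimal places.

0.4674

The sequences differ at positions 2 (C/G), 6 (G/T), 8 (C/A), 10 (C/T), 12 (C/G), 13 (G/A), 16 (A/C), 18 (T/C).
p = 8/23 = 0.347826.
d = −0.75 · ln(1 − (4/3)·0.347826) = −0.75 · ln(0.536232) = −0.75 · (-0.623188) = 0.4674.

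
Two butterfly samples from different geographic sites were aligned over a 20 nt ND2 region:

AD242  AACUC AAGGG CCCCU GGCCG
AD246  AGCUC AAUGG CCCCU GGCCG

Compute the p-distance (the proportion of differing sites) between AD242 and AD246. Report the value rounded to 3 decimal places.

0.100

Mismatches occur at site 2 (A→G), site 8 (G→U).
There are 2 differences over 20 sites, so p = 2/20 = 0.100.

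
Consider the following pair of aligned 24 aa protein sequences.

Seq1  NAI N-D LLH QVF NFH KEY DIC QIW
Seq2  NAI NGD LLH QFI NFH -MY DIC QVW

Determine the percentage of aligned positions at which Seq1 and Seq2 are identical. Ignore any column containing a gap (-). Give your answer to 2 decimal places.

Excluding the 2 gap columns leaves 22 comparable sites.
Differing sites — 11:V/F; 12:F/I; 17:E/M; 23:I/V.
18 of the 22 comparable sites match, so the percent identity is 18/22 × 100 = 81.82%.

81.82%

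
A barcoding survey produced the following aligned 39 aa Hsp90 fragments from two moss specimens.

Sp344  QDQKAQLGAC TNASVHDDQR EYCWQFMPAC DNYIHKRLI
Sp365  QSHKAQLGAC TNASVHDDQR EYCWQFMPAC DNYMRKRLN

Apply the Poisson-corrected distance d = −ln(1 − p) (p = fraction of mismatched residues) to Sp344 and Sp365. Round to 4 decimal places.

0.1372

Differing sites — 2:D/S; 3:Q/H; 34:I/M; 35:H/R; 39:I/N.
p = 5/39 = 0.128205.
d = −ln(1 − 0.128205) = −ln(0.871795) = 0.1372.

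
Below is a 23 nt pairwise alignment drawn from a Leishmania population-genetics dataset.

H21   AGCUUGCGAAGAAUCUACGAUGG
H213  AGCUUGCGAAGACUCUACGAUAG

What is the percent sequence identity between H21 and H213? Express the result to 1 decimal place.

91.3%

Differing sites — 13:A/C; 22:G/A.
21 of the 23 sites match, so the percent identity is 21/23 × 100 = 91.3%.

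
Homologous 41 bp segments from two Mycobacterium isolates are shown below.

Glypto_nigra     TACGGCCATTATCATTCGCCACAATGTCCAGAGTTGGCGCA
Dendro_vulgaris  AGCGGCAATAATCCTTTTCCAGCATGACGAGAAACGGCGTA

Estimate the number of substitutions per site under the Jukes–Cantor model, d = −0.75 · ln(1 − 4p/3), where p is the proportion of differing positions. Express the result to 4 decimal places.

Differing sites — 1:T/A; 2:A/G; 7:C/A; 10:T/A; 14:A/C; 17:C/T; 18:G/T; 22:C/G; 23:A/C; 27:T/A; 29:C/G; 33:G/A; 34:T/A; 35:T/C; 40:C/T.
p = 15/41 = 0.365854.
d = −0.75 · ln(1 − (4/3)·0.365854) = −0.75 · ln(0.512195) = −0.75 · (-0.669050) = 0.5018.

0.5018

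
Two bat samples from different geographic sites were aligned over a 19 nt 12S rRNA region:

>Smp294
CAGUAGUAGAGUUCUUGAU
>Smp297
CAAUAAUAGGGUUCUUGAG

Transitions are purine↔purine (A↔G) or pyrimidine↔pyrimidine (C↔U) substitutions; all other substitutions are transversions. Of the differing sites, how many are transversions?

1

Differing sites — 3:G/A (Ti); 6:G/A (Ti); 10:A/G (Ti); 19:U/G (Tv).
Of the 4 differences, 3 transitions and 1 transversion, so the answer is 1.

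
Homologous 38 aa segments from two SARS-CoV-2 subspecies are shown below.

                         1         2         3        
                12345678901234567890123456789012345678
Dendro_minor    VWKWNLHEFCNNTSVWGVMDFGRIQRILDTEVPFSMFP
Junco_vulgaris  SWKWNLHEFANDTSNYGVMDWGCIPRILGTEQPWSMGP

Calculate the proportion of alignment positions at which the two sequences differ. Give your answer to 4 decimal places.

0.3158

Mismatches occur at site 1 (V/S), site 10 (C/A), site 12 (N/D), site 15 (V/N), site 16 (W/Y), site 21 (F/W), site 23 (R/C), site 25 (Q/P), site 29 (D/G), site 32 (V/Q), site 34 (F/W), site 37 (F/G).
There are 12 differences over 38 sites, so p = 12/38 = 0.3158.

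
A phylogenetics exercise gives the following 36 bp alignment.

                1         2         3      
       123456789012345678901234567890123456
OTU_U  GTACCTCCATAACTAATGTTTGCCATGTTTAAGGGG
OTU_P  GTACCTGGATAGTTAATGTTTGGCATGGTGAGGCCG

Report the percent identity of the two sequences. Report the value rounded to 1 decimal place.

72.2%

Mismatches occur at site 7 (C/G), site 8 (C/G), site 12 (A/G), site 13 (C/T), site 23 (C/G), site 28 (T/G), site 30 (T/G), site 32 (A/G), site 34 (G/C), site 35 (G/C).
26 of the 36 sites match, so the percent identity is 26/36 × 100 = 72.2%.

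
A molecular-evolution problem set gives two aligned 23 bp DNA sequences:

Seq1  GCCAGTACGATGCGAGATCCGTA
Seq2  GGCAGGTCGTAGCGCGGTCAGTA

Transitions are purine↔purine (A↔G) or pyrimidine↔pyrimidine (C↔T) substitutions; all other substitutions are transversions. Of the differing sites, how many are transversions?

7

Differing sites — 2:C/G (Tv); 6:T/G (Tv); 7:A/T (Tv); 10:A/T (Tv); 11:T/A (Tv); 15:A/C (Tv); 17:A/G (Ti); 20:C/A (Tv).
Of the 8 differences, 1 transition and 7 transversions, so the answer is 7.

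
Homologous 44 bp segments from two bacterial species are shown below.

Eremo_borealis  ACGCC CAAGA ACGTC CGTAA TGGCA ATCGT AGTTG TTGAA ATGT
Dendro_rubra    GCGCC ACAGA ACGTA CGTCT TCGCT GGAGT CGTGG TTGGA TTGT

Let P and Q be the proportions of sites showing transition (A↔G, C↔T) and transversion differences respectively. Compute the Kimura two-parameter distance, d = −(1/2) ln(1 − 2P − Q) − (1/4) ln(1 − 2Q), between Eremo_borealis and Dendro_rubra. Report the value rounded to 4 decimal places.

Mismatches occur at site 1 (A↔G, transition), site 6 (C↔A, transversion), site 7 (A↔C, transversion), site 15 (C↔A, transversion), site 19 (A↔C, transversion), site 20 (A↔T, transversion), site 22 (G↔C, transversion), site 25 (A↔T, transversion), site 26 (A↔G, transition), site 27 (T↔G, transversion), site 28 (C↔A, transversion), site 31 (A↔C, transversion), site 34 (T↔G, transversion), site 39 (A↔G, transition), site 41 (A↔T, transversion).
Of the 15 differences, 3 transitions and 12 transversions over 44 sites: P = 3/44 = 0.068182, Q = 12/44 = 0.272727.
d = −0.5·ln(0.590909) − 0.25·ln(0.454546) = −0.5·(-0.526093) − 0.25·(-0.788456) = 0.4602.

0.4602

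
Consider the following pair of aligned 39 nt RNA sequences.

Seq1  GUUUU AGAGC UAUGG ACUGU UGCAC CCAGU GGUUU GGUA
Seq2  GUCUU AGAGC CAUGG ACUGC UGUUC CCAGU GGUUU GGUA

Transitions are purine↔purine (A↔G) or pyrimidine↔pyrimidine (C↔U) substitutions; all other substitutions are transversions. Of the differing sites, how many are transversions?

1

The sequences differ at positions 3 (U/C, transition), 11 (U/C, transition), 20 (U/C, transition), 23 (C/U, transition), 24 (A/U, transversion).
Of the 5 differences, 4 transitions and 1 transversion, so the answer is 1.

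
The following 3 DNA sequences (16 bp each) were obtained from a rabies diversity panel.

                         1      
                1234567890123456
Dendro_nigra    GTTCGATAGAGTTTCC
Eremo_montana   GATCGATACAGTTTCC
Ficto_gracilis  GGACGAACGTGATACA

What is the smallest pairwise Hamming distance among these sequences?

Pairwise Hamming distances:
  Dendro_nigra vs Eremo_montana: 2
  Dendro_nigra vs Ficto_gracilis: 8
  Eremo_montana vs Ficto_gracilis: 9
The smallest is 2, between Dendro_nigra and Eremo_montana.

2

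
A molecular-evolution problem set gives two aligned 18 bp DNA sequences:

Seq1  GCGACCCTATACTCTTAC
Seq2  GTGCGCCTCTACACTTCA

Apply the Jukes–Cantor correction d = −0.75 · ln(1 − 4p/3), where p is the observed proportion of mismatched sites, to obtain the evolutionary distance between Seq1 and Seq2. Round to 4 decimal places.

Mismatches occur at site 2 (C↔T), site 4 (A↔C), site 5 (C↔G), site 9 (A↔C), site 13 (T↔A), site 17 (A↔C), site 18 (C↔A).
p = 7/18 = 0.388889.
d = −0.75 · ln(1 − (4/3)·0.388889) = −0.75 · ln(0.481481) = −0.75 · (-0.730889) = 0.5482.

0.5482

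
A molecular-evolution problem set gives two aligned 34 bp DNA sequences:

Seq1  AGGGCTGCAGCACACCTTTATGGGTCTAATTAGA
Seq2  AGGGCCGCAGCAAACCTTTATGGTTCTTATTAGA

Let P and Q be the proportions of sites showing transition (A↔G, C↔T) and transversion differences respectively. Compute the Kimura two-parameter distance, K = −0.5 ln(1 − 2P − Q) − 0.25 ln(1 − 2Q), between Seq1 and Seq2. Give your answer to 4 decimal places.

0.1281

The sequences differ at positions 6 (T/C, transition), 13 (C/A, transversion), 24 (G/T, transversion), 28 (A/T, transversion).
Of the 4 differences, 1 transition and 3 transversions over 34 sites: P = 1/34 = 0.029412, Q = 3/34 = 0.088235.
d = −0.5·ln(0.852941) − 0.25·ln(0.823530) = −0.5·(-0.159065) − 0.25·(-0.194155) = 0.1281.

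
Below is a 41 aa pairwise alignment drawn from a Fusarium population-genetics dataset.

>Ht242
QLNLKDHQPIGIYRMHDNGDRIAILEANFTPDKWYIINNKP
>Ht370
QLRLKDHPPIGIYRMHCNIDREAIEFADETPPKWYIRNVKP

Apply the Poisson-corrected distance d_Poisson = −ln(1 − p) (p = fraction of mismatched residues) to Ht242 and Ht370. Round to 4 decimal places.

0.3463

Mismatches occur at site 3 (N↔R), site 8 (Q↔P), site 17 (D↔C), site 19 (G↔I), site 22 (I↔E), site 25 (L↔E), site 26 (E↔F), site 28 (N↔D), site 29 (F↔E), site 32 (D↔P), site 37 (I↔R), site 39 (N↔V).
p = 12/41 = 0.292683.
d = −ln(1 − 0.292683) = −ln(0.707317) = 0.3463.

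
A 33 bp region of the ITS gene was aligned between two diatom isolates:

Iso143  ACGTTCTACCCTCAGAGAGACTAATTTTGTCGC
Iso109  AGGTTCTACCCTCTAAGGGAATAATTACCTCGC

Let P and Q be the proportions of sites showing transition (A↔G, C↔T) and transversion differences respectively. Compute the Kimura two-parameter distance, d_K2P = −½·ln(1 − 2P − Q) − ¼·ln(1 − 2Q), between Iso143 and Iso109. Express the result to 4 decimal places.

0.2930

Mismatches occur at site 2 (C↔G, transversion), site 14 (A↔T, transversion), site 15 (G↔A, transition), site 18 (A↔G, transition), site 21 (C↔A, transversion), site 27 (T↔A, transversion), site 28 (T↔C, transition), site 29 (G↔C, transversion).
Of the 8 differences, 3 transitions and 5 transversions over 33 sites: P = 3/33 = 0.090909, Q = 5/33 = 0.151515.
d = −0.5·ln(0.666667) − 0.25·ln(0.696970) = −0.5·(-0.405465) − 0.25·(-0.361013) = 0.2930.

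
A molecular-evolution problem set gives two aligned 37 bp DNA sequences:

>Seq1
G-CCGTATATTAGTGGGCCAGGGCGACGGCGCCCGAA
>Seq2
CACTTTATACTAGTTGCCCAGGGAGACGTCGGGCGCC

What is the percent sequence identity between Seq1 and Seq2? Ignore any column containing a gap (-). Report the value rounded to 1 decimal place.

66.7%

Excluding the 1 gap column leaves 36 comparable sites.
The sequences differ at positions 1 (G/C), 4 (C/T), 5 (G/T), 10 (T/C), 15 (G/T), 17 (G/C), 24 (C/A), 29 (G/T), 32 (C/G), 33 (C/G), 36 (A/C), 37 (A/C).
24 of the 36 comparable sites match, so the percent identity is 24/36 × 100 = 66.7%.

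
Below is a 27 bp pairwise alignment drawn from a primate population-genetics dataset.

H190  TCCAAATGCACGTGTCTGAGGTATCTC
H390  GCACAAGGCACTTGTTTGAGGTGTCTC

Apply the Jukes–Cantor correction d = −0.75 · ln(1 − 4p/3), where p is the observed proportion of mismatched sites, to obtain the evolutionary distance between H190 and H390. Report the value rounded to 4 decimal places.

0.3181

Mismatches occur at site 1 (T/G), site 3 (C/A), site 4 (A/C), site 7 (T/G), site 12 (G/T), site 16 (C/T), site 23 (A/G).
p = 7/27 = 0.259259.
d = −0.75 · ln(1 − (4/3)·0.259259) = −0.75 · ln(0.654321) = −0.75 · (-0.424157) = 0.3181.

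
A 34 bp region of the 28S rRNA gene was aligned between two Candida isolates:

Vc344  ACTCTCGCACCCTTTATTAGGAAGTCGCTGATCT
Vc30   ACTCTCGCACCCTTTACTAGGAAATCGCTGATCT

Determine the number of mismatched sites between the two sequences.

2

Differing sites — 17:T/C; 24:G/A.
That gives 2 mismatches out of 34 aligned sites, so the Hamming distance is 2.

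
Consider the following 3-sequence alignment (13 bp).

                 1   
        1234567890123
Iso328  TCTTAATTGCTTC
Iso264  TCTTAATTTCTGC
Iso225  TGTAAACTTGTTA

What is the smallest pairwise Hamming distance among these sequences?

Pairwise Hamming distances:
  Iso328 vs Iso264: 2
  Iso328 vs Iso225: 6
  Iso264 vs Iso225: 6
The smallest is 2, between Iso328 and Iso264.

2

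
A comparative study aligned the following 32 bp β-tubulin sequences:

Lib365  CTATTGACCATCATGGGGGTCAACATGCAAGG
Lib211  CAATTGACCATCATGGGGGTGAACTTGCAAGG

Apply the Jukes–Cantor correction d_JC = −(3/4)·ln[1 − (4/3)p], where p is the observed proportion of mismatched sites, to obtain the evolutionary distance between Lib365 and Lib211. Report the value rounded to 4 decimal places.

0.1001

The sequences differ at positions 2 (T/A), 21 (C/G), 25 (A/T).
p = 3/32 = 0.093750.
d = −0.75 · ln(1 − (4/3)·0.093750) = −0.75 · ln(0.875000) = −0.75 · (-0.133531) = 0.1001.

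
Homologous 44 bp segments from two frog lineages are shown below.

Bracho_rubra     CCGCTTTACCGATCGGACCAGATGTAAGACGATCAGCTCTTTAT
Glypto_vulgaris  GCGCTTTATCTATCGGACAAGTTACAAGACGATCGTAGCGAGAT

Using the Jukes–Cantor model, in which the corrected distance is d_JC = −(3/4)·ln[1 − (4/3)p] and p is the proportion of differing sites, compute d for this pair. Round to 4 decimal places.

Mismatches occur at site 1 (C→G), site 9 (C→T), site 11 (G→T), site 19 (C→A), site 22 (A→T), site 24 (G→A), site 25 (T→C), site 35 (A→G), site 36 (G→T), site 37 (C→A), site 38 (T→G), site 40 (T→G), site 41 (T→A), site 42 (T→G).
p = 14/44 = 0.318182.
d = −0.75 · ln(1 − (4/3)·0.318182) = −0.75 · ln(0.575757) = −0.75 · (-0.552070) = 0.4141.

0.4141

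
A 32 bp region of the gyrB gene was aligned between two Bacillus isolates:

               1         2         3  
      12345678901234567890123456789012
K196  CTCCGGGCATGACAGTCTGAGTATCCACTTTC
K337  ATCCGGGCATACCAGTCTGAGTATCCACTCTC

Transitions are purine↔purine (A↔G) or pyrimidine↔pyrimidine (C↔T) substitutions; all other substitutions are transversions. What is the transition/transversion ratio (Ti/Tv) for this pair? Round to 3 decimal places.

The sequences differ at positions 1 (C/A, transversion), 11 (G/A, transition), 12 (A/C, transversion), 30 (T/C, transition).
Of the 4 differences, 2 transitions and 2 transversions, so Ti/Tv = 2/2 = 1.000.

1.000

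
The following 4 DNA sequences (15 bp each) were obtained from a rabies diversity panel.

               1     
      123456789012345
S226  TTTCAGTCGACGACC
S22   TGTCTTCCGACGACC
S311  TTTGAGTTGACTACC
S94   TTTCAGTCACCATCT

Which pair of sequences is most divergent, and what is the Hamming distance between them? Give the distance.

Pairwise Hamming distances:
  S226 vs S22: 4
  S226 vs S311: 3
  S226 vs S94: 5
  S22 vs S311: 7
  S22 vs S94: 9
  S311 vs S94: 7
The largest is 9, between S22 and S94.

9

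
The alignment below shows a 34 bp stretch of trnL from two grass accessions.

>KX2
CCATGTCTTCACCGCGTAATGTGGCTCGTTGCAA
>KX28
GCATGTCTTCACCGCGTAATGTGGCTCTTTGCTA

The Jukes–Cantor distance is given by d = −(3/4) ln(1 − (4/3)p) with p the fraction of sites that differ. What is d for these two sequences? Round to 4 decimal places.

Differing sites — 1:C/G; 28:G/T; 33:A/T.
p = 3/34 = 0.088235.
d = −0.75 · ln(1 − (4/3)·0.088235) = −0.75 · ln(0.882353) = −0.75 · (-0.125163) = 0.0939.

0.0939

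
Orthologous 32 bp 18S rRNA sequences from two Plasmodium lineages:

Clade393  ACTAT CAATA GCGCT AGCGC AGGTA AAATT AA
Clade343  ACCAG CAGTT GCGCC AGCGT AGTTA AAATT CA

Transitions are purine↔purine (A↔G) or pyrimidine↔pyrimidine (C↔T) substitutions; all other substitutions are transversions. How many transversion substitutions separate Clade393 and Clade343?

Mismatches occur at site 3 (T→C, transition), site 5 (T→G, transversion), site 8 (A→G, transition), site 10 (A→T, transversion), site 15 (T→C, transition), site 20 (C→T, transition), site 23 (G→T, transversion), site 31 (A→C, transversion).
Of the 8 differences, 4 transitions and 4 transversions, so the answer is 4.

4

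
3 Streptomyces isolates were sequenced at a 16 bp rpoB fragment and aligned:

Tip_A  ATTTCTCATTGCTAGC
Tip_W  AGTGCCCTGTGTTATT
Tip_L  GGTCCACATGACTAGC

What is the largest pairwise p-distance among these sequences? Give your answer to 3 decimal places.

Pairwise Hamming distances:
  Tip_A vs Tip_W: 8
  Tip_A vs Tip_L: 6
  Tip_W vs Tip_L: 10
The largest is 10 mismatches, between Tip_W and Tip_L; p = 10/16 = 0.625.

0.625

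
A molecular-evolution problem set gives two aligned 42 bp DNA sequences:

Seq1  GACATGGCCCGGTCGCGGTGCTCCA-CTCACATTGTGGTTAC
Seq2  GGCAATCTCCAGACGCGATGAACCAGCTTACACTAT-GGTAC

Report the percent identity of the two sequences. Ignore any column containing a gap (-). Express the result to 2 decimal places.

65.00%

Excluding the 2 gap columns leaves 40 comparable sites.
Mismatches occur at site 2 (A/G), site 5 (T/A), site 6 (G/T), site 7 (G/C), site 8 (C/T), site 11 (G/A), site 13 (T/A), site 18 (G/A), site 21 (C/A), site 22 (T/A), site 29 (C/T), site 33 (T/C), site 35 (G/A), site 39 (T/G).
26 of the 40 comparable sites match, so the percent identity is 26/40 × 100 = 65.00%.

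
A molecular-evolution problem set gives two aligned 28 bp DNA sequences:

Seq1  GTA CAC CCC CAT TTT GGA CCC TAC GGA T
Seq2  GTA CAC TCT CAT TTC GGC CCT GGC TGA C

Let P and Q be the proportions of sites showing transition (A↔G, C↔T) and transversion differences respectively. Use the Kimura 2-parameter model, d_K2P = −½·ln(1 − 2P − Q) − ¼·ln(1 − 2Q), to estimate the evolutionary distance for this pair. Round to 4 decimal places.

Mismatches occur at site 7 (C/T, transition), site 9 (C/T, transition), site 15 (T/C, transition), site 18 (A/C, transversion), site 21 (C/T, transition), site 22 (T/G, transversion), site 23 (A/G, transition), site 25 (G/T, transversion), site 28 (T/C, transition).
Of the 9 differences, 6 transitions and 3 transversions over 28 sites: P = 6/28 = 0.214286, Q = 3/28 = 0.107143.
d = −0.5·ln(0.464285) − 0.25·ln(0.785714) = −0.5·(-0.767257) − 0.25·(-0.241162) = 0.4439.

0.4439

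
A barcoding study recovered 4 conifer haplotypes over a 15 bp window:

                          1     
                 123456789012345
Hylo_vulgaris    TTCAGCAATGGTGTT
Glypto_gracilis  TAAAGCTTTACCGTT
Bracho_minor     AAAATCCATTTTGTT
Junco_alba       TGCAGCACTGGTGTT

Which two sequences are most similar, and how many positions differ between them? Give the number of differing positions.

Pairwise Hamming distances:
  Hylo_vulgaris vs Glypto_gracilis: 7
  Hylo_vulgaris vs Bracho_minor: 7
  Hylo_vulgaris vs Junco_alba: 2
  Glypto_gracilis vs Bracho_minor: 7
  Glypto_gracilis vs Junco_alba: 7
  Bracho_minor vs Junco_alba: 8
The smallest is 2, between Hylo_vulgaris and Junco_alba.

2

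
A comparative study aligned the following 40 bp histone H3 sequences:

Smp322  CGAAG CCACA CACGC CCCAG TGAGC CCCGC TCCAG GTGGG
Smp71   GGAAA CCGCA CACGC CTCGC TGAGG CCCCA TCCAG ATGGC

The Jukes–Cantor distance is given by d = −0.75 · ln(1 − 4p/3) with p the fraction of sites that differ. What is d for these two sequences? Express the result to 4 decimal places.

0.3426

The sequences differ at positions 1 (C/G), 5 (G/A), 8 (A/G), 17 (C/T), 19 (A/G), 20 (G/C), 25 (C/G), 29 (G/C), 30 (C/A), 36 (G/A), 40 (G/C).
p = 11/40 = 0.275000.
d = −0.75 · ln(1 − (4/3)·0.275000) = −0.75 · ln(0.633333) = −0.75 · (-0.456759) = 0.3426.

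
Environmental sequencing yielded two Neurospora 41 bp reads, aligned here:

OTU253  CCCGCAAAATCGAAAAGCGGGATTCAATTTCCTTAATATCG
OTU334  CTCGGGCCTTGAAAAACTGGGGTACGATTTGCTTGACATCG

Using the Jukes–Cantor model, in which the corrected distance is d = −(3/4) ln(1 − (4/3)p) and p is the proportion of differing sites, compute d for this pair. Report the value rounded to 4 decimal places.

Differing sites — 2:C/T; 5:C/G; 6:A/G; 7:A/C; 8:A/C; 9:A/T; 11:C/G; 12:G/A; 17:G/C; 18:C/T; 22:A/G; 24:T/A; 26:A/G; 31:C/G; 35:A/G; 37:T/C.
p = 16/41 = 0.390244.
d = −0.75 · ln(1 − (4/3)·0.390244) = −0.75 · ln(0.479675) = −0.75 · (-0.734646) = 0.5510.

0.5510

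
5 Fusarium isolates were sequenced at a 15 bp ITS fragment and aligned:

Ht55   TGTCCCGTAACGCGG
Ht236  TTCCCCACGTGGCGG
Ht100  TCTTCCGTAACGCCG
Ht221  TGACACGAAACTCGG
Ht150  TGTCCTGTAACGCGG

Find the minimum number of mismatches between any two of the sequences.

Pairwise Hamming distances:
  Ht55 vs Ht236: 7
  Ht55 vs Ht100: 3
  Ht55 vs Ht221: 4
  Ht55 vs Ht150: 1
  Ht236 vs Ht100: 9
  Ht236 vs Ht221: 9
  Ht236 vs Ht150: 8
  Ht100 vs Ht221: 7
  Ht100 vs Ht150: 4
  Ht221 vs Ht150: 5
The smallest is 1, between Ht55 and Ht150.

1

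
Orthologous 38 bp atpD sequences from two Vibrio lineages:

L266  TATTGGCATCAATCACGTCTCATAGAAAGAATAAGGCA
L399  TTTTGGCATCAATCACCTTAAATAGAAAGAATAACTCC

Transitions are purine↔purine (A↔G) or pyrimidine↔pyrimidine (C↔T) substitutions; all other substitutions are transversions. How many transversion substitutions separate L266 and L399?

The sequences differ at positions 2 (A/T, transversion), 17 (G/C, transversion), 19 (C/T, transition), 20 (T/A, transversion), 21 (C/A, transversion), 35 (G/C, transversion), 36 (G/T, transversion), 38 (A/C, transversion).
Of the 8 differences, 1 transition and 7 transversions, so the answer is 7.

7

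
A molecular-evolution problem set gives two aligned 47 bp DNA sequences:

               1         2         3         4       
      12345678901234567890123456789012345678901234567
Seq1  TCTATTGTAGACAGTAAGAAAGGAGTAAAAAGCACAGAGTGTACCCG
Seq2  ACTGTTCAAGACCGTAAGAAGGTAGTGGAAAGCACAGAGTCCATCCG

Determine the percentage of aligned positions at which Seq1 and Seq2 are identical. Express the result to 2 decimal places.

74.47%

The sequences differ at positions 1 (T/A), 4 (A/G), 7 (G/C), 8 (T/A), 13 (A/C), 21 (A/G), 23 (G/T), 27 (A/G), 28 (A/G), 41 (G/C), 42 (T/C), 44 (C/T).
35 of the 47 sites match, so the percent identity is 35/47 × 100 = 74.47%.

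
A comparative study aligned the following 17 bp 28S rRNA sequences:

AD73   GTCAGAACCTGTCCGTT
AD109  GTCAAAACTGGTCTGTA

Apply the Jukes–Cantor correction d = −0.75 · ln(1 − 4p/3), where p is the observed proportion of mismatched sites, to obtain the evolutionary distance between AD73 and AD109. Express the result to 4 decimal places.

0.3734

Differing sites — 5:G/A; 9:C/T; 10:T/G; 14:C/T; 17:T/A.
p = 5/17 = 0.294118.
d = −0.75 · ln(1 − (4/3)·0.294118) = −0.75 · ln(0.607843) = −0.75 · (-0.497839) = 0.3734.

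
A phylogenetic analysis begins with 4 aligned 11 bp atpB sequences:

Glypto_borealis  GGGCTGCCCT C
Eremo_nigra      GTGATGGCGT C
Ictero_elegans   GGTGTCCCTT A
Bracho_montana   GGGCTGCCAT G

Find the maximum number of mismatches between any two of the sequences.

7

Pairwise Hamming distances:
  Glypto_borealis vs Eremo_nigra: 4
  Glypto_borealis vs Ictero_elegans: 5
  Glypto_borealis vs Bracho_montana: 2
  Eremo_nigra vs Ictero_elegans: 7
  Eremo_nigra vs Bracho_montana: 5
  Ictero_elegans vs Bracho_montana: 5
The largest is 7, between Eremo_nigra and Ictero_elegans.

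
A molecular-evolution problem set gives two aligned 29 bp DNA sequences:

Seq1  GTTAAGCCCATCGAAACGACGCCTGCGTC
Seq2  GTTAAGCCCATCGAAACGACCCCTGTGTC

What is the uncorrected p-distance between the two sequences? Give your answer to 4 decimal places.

0.0690

The sequences differ at positions 21 (G/C), 26 (C/T).
There are 2 differences over 29 sites, so p = 2/29 = 0.0690.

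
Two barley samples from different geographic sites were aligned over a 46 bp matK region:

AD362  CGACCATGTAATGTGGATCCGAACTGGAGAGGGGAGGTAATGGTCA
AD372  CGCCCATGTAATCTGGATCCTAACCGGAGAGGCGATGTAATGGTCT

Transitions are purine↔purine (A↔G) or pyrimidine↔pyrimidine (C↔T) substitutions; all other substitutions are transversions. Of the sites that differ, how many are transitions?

1

Differing sites — 3:A/C (Tv); 13:G/C (Tv); 21:G/T (Tv); 25:T/C (Ti); 33:G/C (Tv); 36:G/T (Tv); 46:A/T (Tv).
Of the 7 differences, 1 transition and 6 transversions, so the answer is 1.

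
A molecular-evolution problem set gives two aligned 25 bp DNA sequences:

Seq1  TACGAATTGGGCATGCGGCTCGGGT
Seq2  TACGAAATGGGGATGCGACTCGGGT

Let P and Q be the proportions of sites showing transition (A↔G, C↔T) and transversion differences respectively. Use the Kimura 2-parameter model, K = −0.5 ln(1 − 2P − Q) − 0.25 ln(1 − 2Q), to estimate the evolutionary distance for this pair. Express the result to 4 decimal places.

0.1308

Differing sites — 7:T/A (Tv); 12:C/G (Tv); 18:G/A (Ti).
Of the 3 differences, 1 transition and 2 transversions over 25 sites: P = 1/25 = 0.040000, Q = 2/25 = 0.080000.
d = −0.5·ln(0.840000) − 0.25·ln(0.840000) = −0.5·(-0.174353) − 0.25·(-0.174353) = 0.1308.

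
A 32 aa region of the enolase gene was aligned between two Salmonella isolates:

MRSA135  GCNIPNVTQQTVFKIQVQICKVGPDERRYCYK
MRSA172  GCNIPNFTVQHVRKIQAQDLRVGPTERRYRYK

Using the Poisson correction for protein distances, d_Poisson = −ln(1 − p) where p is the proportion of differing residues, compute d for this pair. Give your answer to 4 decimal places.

Mismatches occur at site 7 (V/F), site 9 (Q/V), site 11 (T/H), site 13 (F/R), site 17 (V/A), site 19 (I/D), site 20 (C/L), site 21 (K/R), site 25 (D/T), site 30 (C/R).
p = 10/32 = 0.312500.
d = −ln(1 − 0.312500) = −ln(0.687500) = 0.3747.

0.3747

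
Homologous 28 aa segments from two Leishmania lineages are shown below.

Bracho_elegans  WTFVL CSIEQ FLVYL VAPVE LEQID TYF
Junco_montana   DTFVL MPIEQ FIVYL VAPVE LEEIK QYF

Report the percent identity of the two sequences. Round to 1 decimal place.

The sequences differ at positions 1 (W/D), 6 (C/M), 7 (S/P), 12 (L/I), 23 (Q/E), 25 (D/K), 26 (T/Q).
21 of the 28 sites match, so the percent identity is 21/28 × 100 = 75.0%.

75.0%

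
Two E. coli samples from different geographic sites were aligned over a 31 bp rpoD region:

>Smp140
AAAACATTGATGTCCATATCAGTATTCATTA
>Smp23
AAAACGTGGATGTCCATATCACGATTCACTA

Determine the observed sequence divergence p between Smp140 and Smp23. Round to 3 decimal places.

The sequences differ at positions 6 (A/G), 8 (T/G), 22 (G/C), 23 (T/G), 29 (T/C).
There are 5 differences over 31 sites, so p = 5/31 = 0.161.

0.161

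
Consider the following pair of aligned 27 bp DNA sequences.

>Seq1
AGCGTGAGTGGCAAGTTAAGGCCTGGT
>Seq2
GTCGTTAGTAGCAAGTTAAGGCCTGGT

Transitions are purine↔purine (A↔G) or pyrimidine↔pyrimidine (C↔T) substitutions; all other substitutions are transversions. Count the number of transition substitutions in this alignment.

Differing sites — 1:A/G (Ti); 2:G/T (Tv); 6:G/T (Tv); 10:G/A (Ti).
Of the 4 differences, 2 transitions and 2 transversions, so the answer is 2.

2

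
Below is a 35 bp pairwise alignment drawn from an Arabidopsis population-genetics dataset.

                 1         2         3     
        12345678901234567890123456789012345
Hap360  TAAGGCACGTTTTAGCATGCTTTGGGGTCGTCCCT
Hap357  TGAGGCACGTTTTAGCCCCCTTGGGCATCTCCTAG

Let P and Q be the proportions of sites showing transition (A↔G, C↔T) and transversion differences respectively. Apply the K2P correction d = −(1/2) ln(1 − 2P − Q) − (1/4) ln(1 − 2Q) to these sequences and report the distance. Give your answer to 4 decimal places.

0.4602

Mismatches occur at site 2 (A/G, transition), site 17 (A/C, transversion), site 18 (T/C, transition), site 19 (G/C, transversion), site 23 (T/G, transversion), site 26 (G/C, transversion), site 27 (G/A, transition), site 30 (G/T, transversion), site 31 (T/C, transition), site 33 (C/T, transition), site 34 (C/A, transversion), site 35 (T/G, transversion).
Of the 12 differences, 5 transitions and 7 transversions over 35 sites: P = 5/35 = 0.142857, Q = 7/35 = 0.200000.
d = −0.5·ln(0.514286) − 0.25·ln(0.600000) = −0.5·(-0.664976) − 0.25·(-0.510826) = 0.4602.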